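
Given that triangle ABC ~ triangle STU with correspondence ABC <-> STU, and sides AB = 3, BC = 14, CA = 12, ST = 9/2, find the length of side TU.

k = 9/2/3 = 3/2. TU = 3/2 * 14 = 21.

21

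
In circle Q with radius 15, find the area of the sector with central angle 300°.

Sector area = π(15²)(5/6) = 375*pi/2

375*pi/2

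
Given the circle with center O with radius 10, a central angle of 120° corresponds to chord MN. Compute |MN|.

Chord = 2(10) sin(60°) = 10*sqrt(3)

10*sqrt(3)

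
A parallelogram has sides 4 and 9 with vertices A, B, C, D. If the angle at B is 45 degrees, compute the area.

The area of a parallelogram equals the product of two adjacent sides times the sine of the included angle.
This is because the height equals 9 * sin(45°) = 9*sqrt(2)/2.
Area = 4 * 9*sqrt(2)/2 = 18*sqrt(2)

18*sqrt(2)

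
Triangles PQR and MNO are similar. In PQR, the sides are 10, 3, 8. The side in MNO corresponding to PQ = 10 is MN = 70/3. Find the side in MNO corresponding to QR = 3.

k = 70/3/10 = 7/3. NO = 7/3 * 3 = 7.

7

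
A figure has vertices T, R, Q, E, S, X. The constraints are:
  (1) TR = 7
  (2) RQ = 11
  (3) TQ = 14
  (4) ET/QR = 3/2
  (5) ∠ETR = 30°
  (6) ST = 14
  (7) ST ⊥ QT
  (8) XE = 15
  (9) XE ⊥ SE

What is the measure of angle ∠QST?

Step 1: By the law of cosines on triangle STQ: SQ² = 14² + 14² − 2·14·14·cos(90°) = 392, so SQ = 14·√2.
Step 2: By the inverse law of cosines on triangle QST: cos(∠QST) = ((14·√2)² + 14² − 14²) / (2·14·√2·14) = 392/554.37 = 0.7071, so ∠QST = 45°.

Therefore, the measure of angle ∠QST = 45°.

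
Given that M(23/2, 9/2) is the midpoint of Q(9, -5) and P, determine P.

Using the midpoint formula: M = ((x1 + x2)/2, (y1 + y2)/2)
We know M = (23/2, 9/2) and Q = (9, -5)
For x: 23/2 = (9 + x2)/2, so x2 = 2*23/2 - 9 = 14
For y: 9/2 = (-5 + y2)/2, so y2 = 2*9/2 - -5 = 14
P = (14, 14)

(14, 14)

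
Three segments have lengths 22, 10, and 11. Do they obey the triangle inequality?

The longest side is 22. The other two sides sum to 10 + 11 = 21.
Since 21 ≤ 22, the two shorter sides cannot reach around to close the triangle.

No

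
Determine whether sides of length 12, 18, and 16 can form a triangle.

Check all three triangle inequalities:
12 + 18 = 30 > 16 ✓
12 + 16 = 28 > 18 ✓
18 + 16 = 34 > 12 ✓
All conditions hold, so these sides form a valid triangle.

Yes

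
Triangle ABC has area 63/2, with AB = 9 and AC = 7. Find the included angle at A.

From the SAS area formula Area = (1/2)ab sin(C), rearranging gives sin(C) = 2*Area/(ab).
sin(C) = 2 * 63/2 / (63) = 1.
Therefore C = arcsin(1) = 90°.

90°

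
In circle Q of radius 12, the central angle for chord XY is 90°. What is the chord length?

Chord = 2(12) sin(45°) = 12*sqrt(2)

12*sqrt(2)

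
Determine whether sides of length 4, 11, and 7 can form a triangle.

No.
The triangle inequality is violated: 4 + 7 = 11 ≤ 11.
These lengths cannot form a triangle.

No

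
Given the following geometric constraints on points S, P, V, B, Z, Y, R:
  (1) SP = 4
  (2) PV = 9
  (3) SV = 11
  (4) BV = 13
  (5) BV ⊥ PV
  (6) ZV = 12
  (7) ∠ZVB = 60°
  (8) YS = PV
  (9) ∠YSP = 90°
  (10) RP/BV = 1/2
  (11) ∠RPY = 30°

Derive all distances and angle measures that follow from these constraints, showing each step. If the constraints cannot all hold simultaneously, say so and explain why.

The constraints are consistent.

From the given relations:
  YS = PV = 9
  RP = 1/2·BV = 1/2·13 ≈ 6.5

Step 1: From PV = 9, VB = 13, and ∠PVB = 90°, by the law of cosines:
  PB² = PV² + VB² - 2·PV·VB·cos(90°) = 81 + 169 - 0 = 250
  PB = 5·√10

Step 2: From PS = 4, SY = 9, and ∠PSY = 90°, by the law of cosines:
  PY² = PS² + SY² - 2·PS·SY·cos(90°) = 16 + 81 - 0 = 97
  PY = √97

Step 3: From BV = 13, VZ = 12, and ∠BVZ = 60°, by the law of cosines:
  BZ² = BV² + VZ² - 2·BV·VZ·cos(60°) = 169 + 144 - 156 = 157
  BZ = √157

Step 4: From SP = 4, SV = 11, PV = 9, by the inverse law of cosines:
  cos(∠PSV) = (SP² + SV² - PV²) / (2·SP·SV)
  ∠PSV = 50.48°

Step 5: From PS = 4, PV = 9, SV = 11, by the inverse law of cosines:
  cos(∠SPV) = (PS² + PV² - SV²) / (2·PS·PV)
  ∠SPV = 109.47°

Step 6: From VP = 9, VS = 11, PS = 4, by the inverse law of cosines:
  cos(∠PVS) = (VP² + VS² - PS²) / (2·VP·VS)
  ∠PVS = 20.05°

Step 7: From YP = √97, PR = 6.5, and ∠YPR = 30°, by the law of cosines:
  YR² = YP² + PR² - 2·YP·PR·cos(30°) = 97 + 42.25 - 110.9 = 28.37
  YR ≈ 5.33

Step 8: From PB = 5·√10, PV = 9, BV = 13, by the inverse law of cosines:
  cos(∠BPV) = (PB² + PV² - BV²) / (2·PB·PV)
  ∠BPV = 55.3°

Step 9: From PS = 4, PY = √97, SY = 9, by the inverse law of cosines:
  cos(∠SPY) = (PS² + PY² - SY²) / (2·PS·PY)
  ∠SPY = 66.04°

Step 10: From BP = 5·√10, BV = 13, PV = 9, by the inverse law of cosines:
  cos(∠PBV) = (BP² + BV² - PV²) / (2·BP·BV)
  ∠PBV = 34.7°

Step 11: From BV = 13, BZ = √157, VZ = 12, by the inverse law of cosines:
  cos(∠VBZ) = (BV² + BZ² - VZ²) / (2·BV·BZ)
  ∠VBZ = 56.04°

Step 12: From ZB = √157, ZV = 12, BV = 13, by the inverse law of cosines:
  cos(∠BZV) = (ZB² + ZV² - BV²) / (2·ZB·ZV)
  ∠BZV = 63.96°

Step 13: From YP = √97, YS = 9, PS = 4, by the inverse law of cosines:
  cos(∠PYS) = (YP² + YS² - PS²) / (2·YP·YS)
  ∠PYS = 23.96°

Step 14: From YP = √97, YR = 5.33, PR = 6.5, by the inverse law of cosines:
  cos(∠PYR) = (YP² + YR² - PR²) / (2·YP·YR)
  ∠PYR = 37.6°

Step 15: From RP = 6.5, RY = 5.33, PY = √97, by the inverse law of cosines:
  cos(∠PRY) = (RP² + RY² - PY²) / (2·RP·RY)
  ∠PRY = 112.4°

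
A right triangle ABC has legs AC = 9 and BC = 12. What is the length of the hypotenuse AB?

By the Pythagorean theorem: AB^2 = AC^2 + BC^2
AB^2 = 9^2 + 12^2 = 81 + 144 = 225
AB = sqrt(225) = 15

15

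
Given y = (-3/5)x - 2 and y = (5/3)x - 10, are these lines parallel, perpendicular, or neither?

Slope of line 1: m1 = -3/5
Slope of line 2: m2 = 5/3
Two lines are perpendicular when the product of their slopes is -1 (negative reciprocals).
m1 * m2 = (-3/5) * (5/3) = -1, confirming perpendicularity.

Perpendicular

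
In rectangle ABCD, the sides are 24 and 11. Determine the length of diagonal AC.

d = sqrt(24^2 + 11^2) = sqrt(697)

sqrt(697)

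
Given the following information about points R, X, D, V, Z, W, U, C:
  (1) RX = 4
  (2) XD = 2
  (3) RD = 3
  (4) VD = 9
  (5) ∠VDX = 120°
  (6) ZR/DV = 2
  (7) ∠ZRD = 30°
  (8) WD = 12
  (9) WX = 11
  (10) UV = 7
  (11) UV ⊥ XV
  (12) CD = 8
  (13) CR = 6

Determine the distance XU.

Step 1: By the law of cosines on triangle XDV: XV² = 2² + 9² − 2·2·9·cos(120°) = 103, so XV = √103.
Step 2: By the law of cosines on triangle XVU: XU² = √103² + 7² − 2·√103·7·cos(90°) = 152, so XU = 2·√38.

Therefore, the length of XU = 2·√38.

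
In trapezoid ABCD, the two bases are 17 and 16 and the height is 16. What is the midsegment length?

The midsegment of a trapezoid = (base1 + base2) / 2
midsegment = (17 + 16) / 2
midsegment = 33 / 2
midsegment = 33/2

33/2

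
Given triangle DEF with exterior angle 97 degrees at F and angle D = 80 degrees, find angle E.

By the exterior angle theorem: exterior angle = sum of remote interior angles.
97 = 80 + angle E
angle E = 97 - 80 = 17 degrees

17 degrees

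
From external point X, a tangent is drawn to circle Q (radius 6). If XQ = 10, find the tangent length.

tangent = √(d² - r²) = √(10² - 6²) = √(100 - 36) = √64 = 8

8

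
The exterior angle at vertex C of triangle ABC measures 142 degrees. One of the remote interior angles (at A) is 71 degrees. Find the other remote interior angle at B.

The exterior angle theorem states that an exterior angle equals the sum of the two non-adjacent interior angles.
So 142 = 71 + angle B, which gives angle B = 142 - 71 = 71 degrees.

71 degrees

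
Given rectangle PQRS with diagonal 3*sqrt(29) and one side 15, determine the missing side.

b = sqrt(d^2 - a^2) = sqrt(261 - 225) = sqrt(36) = 6

6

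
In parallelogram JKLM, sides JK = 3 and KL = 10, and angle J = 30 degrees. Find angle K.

In a parallelogram, consecutive angles are supplementary (sum to 180°).
angle K = 180 - angle J
angle K = 180 - 30
angle K = 150 degrees

150 degrees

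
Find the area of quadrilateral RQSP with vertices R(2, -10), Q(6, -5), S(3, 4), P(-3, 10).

Using the Shoelace formula for a quadrilateral (vertices in order):
Area = (1/2)|sum of (x_i * y_(i+1) - x_(i+1) * y_i)|
Terms: (2*-5 - 6*-10) = 50, (6*4 - 3*-5) = 39, (3*10 - -3*4) = 42, (-3*-10 - 2*10) = 10
Sum = 141
Area = (1/2)(141) = 141/2

141/2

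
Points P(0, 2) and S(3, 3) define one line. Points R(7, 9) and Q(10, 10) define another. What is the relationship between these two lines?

Slope of line 1: m1 = (3 - 2)/(3 - 0) = 1/3 = 1/3
Slope of line 2: m2 = (10 - 9)/(10 - 7) = 1/3 = 1/3
m1 = m2, so the lines are parallel.

Parallel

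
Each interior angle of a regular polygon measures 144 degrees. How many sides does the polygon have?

The exterior angle is the supplement of the interior angle: 180 - 144 = 36 degrees.
Since the exterior angles of any convex polygon sum to 360 degrees, the number of sides is 360 / 36 = 10.

10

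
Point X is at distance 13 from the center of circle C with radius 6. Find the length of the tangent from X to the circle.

tangent = √(d² - r²) = √(13² - 6²) = √(169 - 36) = √133 = sqrt(133)

sqrt(133)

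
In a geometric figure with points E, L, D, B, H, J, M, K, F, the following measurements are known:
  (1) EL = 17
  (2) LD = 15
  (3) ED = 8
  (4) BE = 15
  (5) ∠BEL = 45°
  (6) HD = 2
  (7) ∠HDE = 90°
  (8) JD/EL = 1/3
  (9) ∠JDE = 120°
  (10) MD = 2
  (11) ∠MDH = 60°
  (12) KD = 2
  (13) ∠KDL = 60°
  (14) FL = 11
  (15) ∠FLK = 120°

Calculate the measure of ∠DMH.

Step 1: By the law of cosines on triangle MDH: MH² = 2² + 2² − 2·2·2·cos(60°) = 4, so MH = 2.
Step 2: By the inverse law of cosines on triangle DMH: cos(∠DMH) = (2² + 2² − 2²) / (2·2·2) = 4/8 = 0.5, so ∠DMH = 60°.

Therefore, the measure of angle ∠DMH = 60°.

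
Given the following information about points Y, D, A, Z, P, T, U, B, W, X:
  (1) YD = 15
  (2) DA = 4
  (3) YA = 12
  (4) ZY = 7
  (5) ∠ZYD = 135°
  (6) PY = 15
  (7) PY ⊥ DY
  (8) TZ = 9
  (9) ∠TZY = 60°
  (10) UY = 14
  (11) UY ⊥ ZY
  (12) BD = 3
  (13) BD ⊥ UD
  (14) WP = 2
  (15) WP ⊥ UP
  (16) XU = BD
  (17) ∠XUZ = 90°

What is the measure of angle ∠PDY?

Step 1: By the law of cosines on triangle DYP: DP² = 15² + 15² − 2·15·15·cos(90°) = 450, so DP = 15·√2.
Step 2: By the inverse law of cosines on triangle PDY: cos(∠PDY) = ((15·√2)² + 15² − 15²) / (2·15·√2·15) = 450/636.4 = 0.7071, so ∠PDY = 45°.

Therefore, the measure of angle ∠PDY = 45°.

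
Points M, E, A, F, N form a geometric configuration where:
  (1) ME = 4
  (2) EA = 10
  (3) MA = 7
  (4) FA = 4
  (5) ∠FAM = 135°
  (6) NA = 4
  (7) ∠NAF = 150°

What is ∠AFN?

Step 1: By the law of cosines on triangle FAN: FN² = 4² + 4² − 2·4·4·cos(150°) = 59.71, so FN ≈ 7.73.
Step 2: By the inverse law of cosines on triangle AFN: cos(∠AFN) = (4² + 7.73² − 4²) / (2·4·7.73) = 59.71/61.82 = 0.9659, so ∠AFN = 15°.

Therefore, the measure of angle ∠AFN = 15°.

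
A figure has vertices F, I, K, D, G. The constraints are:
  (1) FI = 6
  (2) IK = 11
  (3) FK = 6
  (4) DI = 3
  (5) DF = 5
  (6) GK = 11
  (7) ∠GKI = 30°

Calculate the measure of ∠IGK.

Step 1: By the law of cosines on triangle GKI: GI² = 11² + 11² − 2·11·11·cos(30°) = 32.42, so GI ≈ 5.69.
Step 2: By the inverse law of cosines on triangle IGK: cos(∠IGK) = (5.69² + 11² − 11²) / (2·5.69·11) = 32.42/125.27 = 0.2588, so ∠IGK = 75°.

Therefore, the measure of angle ∠IGK = 75°.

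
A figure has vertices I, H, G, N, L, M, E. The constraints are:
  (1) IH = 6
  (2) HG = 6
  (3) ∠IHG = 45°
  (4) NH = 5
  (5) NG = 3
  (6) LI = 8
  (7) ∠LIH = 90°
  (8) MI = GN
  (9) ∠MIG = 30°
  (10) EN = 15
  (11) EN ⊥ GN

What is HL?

Step 1: By the law of cosines on triangle HIL: HL² = 6² + 8² − 2·6·8·cos(90°) = 100, so HL = 10.

Therefore, the length of HL = 10.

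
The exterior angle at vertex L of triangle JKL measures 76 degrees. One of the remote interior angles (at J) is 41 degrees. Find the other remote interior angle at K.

angle K = 76 - 41 = 35 degrees (exterior angle theorem).

35 degrees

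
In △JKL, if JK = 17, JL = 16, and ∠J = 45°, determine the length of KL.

Law of cosines: KL^2 = 17^2 + 16^2 - 2(17)(16)cos(45°) = 545 - 272*sqrt(2), so KL = sqrt(545 - 272*sqrt(2)).

sqrt(545 - 272*sqrt(2))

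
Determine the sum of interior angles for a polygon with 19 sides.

The sum of interior angles of an n-sided polygon is (n - 2) * 180.
For n = 19: (19 - 2) * 180 = 17 * 180 = 3060 degrees.

3060 degrees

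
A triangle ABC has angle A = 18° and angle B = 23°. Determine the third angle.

The interior angles sum to 180°: angle C = 180 - 18 - 23 = 139°.
The triangle is obtuse (angles 18°, 23°, 139°).

139 degrees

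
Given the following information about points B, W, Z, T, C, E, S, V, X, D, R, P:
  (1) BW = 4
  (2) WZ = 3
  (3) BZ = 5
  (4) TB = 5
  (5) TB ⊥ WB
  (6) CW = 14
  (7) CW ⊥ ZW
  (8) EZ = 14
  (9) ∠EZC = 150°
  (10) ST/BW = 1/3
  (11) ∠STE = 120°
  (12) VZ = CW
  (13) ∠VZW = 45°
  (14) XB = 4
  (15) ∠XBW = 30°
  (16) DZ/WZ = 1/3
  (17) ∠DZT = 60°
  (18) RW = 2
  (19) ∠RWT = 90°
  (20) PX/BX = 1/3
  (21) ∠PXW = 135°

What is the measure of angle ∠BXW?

Step 1: By the law of cosines on triangle XBW: XW² = 4² + 4² − 2·4·4·cos(30°) = 4.29, so XW ≈ 2.07.
Step 2: By the inverse law of cosines on triangle BXW: cos(∠BXW) = (4² + 2.07² − 4²) / (2·4·2.07) = 4.29/16.56 = 0.2588, so ∠BXW = 75°.

Therefore, the measure of angle ∠BXW = 75°.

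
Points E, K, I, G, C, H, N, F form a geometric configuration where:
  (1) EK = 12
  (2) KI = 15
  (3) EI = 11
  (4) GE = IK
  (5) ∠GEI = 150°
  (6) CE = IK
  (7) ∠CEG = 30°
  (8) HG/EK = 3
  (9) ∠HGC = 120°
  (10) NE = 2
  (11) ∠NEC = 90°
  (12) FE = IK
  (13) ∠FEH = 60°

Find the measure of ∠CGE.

From the given relations: GE = IK = 15; CE = IK = 15.
Step 1: By the law of cosines on triangle GEC: GC² = 15² + 15² − 2·15·15·cos(30°) = 60.29, so GC ≈ 7.76.
Step 2: By the inverse law of cosines on triangle CGE: cos(∠CGE) = (7.76² + 15² − 15²) / (2·7.76·15) = 60.29/232.94 = 0.2588, so ∠CGE = 75°.

Therefore, the measure of angle ∠CGE = 75°.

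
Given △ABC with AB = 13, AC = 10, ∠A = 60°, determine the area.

Area = (1/2)(13)(10) sin(60°) = (1/2)(13)(10)(sqrt(3)/2) = 65*sqrt(3)/2

65*sqrt(3)/2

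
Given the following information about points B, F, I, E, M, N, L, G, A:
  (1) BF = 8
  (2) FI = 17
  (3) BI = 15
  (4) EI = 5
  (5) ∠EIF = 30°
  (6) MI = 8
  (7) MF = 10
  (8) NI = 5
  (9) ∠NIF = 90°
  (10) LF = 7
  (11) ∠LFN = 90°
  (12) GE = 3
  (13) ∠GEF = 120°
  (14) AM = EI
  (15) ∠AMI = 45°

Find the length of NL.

Step 1: By the law of cosines on triangle FIN: FN² = 17² + 5² − 2·17·5·cos(90°) = 314, so FN ≈ 17.72.
Step 2: By the law of cosines on triangle NFL: NL² = 17.72² + 7² − 2·17.72·7·cos(90°) = 363, so NL = 11·√3.

Therefore, the length of NL = 11·√3.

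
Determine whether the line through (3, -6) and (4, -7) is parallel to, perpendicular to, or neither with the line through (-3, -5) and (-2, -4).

Slope of line 1: m1 = (-7 - -6)/(4 - 3) = -1/1 = -1
Slope of line 2: m2 = (-4 - -5)/(-2 - -3) = 1/1 = 1
Two lines are perpendicular when the product of their slopes is -1 (negative reciprocals).
m1 * m2 = (-1) * (1) = -1, confirming perpendicularity.

Perpendicular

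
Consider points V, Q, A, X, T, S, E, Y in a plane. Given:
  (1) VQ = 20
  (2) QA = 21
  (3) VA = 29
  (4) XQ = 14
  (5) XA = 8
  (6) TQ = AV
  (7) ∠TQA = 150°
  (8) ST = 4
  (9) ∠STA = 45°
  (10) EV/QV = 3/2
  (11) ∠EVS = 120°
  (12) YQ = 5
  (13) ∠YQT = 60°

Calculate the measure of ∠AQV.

Step 1: By the inverse law of cosines on triangle AQV: cos(∠AQV) = (21² + 20² − 29²) / (2·21·20) = 0/840 = 0, so ∠AQV = 90°.

Therefore, the measure of angle ∠AQV = 90°.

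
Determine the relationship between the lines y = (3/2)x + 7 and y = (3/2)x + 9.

Slope of line 1: m1 = 3/2
Slope of line 2: m2 = 3/2
m1 = m2, so the lines are parallel.

Parallel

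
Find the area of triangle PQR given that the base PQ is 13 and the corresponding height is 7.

Area = (1/2) * base * height
Area = (1/2) * 13 * 7
Area = 91/2

91/2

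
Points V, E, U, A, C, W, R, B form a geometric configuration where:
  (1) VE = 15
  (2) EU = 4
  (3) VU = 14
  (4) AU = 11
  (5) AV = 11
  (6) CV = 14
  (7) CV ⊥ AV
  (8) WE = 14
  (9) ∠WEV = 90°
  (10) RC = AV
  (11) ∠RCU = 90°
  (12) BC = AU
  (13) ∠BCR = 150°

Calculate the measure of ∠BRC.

From the given relations: RC = AV = 11; BC = AU = 11.
Step 1: By the law of cosines on triangle RCB: RB² = 11² + 11² − 2·11·11·cos(150°) = 451.58, so RB ≈ 21.25.
Step 2: By the inverse law of cosines on triangle BRC: cos(∠BRC) = (21.25² + 11² − 11²) / (2·21.25·11) = 451.58/467.51 = 0.9659, so ∠BRC = 15°.

Therefore, the measure of angle ∠BRC = 15°.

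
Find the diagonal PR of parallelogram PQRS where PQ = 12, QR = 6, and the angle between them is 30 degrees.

Using the law of cosines:
d^2 = 12^2 + 6^2 - 2(12)(6)cos(30 degrees)
d^2 = 144 + 36 - 144*sqrt(3)/2
d^2 = 180 - 72*sqrt(3)
d = 6*sqrt(5 - 2*sqrt(3))

6*sqrt(5 - 2*sqrt(3))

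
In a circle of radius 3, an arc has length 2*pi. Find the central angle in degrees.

θ = 360 × 2*pi / (2π × 3) = 120° (rearranging arc length formula).

120°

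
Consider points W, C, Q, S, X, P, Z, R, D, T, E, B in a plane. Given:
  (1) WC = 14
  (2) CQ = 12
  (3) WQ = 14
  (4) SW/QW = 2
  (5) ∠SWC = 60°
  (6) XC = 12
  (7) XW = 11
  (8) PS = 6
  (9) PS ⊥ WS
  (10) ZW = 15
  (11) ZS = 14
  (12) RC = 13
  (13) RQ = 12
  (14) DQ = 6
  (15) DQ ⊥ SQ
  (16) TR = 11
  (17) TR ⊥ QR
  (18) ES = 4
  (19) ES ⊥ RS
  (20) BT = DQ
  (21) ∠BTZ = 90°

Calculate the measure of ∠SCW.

From the given relations: SW = 2·QW = 2·14 = 28.
Step 1: By the law of cosines on triangle CWS: CS² = 14² + 28² − 2·14·28·cos(60°) = 588, so CS = 14·√3.
Step 2: By the inverse law of cosines on triangle SCW: cos(∠SCW) = ((14·√3)² + 14² − 28²) / (2·14·√3·14) = 0/678.96 = 0, so ∠SCW = 90°.

Therefore, the measure of angle ∠SCW = 90°.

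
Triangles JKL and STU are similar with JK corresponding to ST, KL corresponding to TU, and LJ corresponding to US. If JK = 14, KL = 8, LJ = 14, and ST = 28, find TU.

Since the triangles are similar, the ratio of corresponding sides is constant.
Scale factor k = ST / JK = 28 / 14 = 2
TU = k * KL = 2 * 8 = 16

16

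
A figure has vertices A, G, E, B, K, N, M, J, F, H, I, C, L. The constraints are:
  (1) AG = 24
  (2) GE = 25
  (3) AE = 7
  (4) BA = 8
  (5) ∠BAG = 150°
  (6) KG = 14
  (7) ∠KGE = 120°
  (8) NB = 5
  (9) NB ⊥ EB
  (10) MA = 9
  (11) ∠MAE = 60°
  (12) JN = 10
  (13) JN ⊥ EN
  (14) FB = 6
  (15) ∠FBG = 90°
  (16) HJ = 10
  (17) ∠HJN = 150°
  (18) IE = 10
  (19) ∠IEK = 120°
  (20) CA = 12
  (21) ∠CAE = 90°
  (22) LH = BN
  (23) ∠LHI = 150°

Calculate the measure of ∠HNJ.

Step 1: By the law of cosines on triangle NJH: NH² = 10² + 10² − 2·10·10·cos(150°) = 373.21, so NH ≈ 19.32.
Step 2: By the inverse law of cosines on triangle HNJ: cos(∠HNJ) = (19.32² + 10² − 10²) / (2·19.32·10) = 373.21/386.37 = 0.9659, so ∠HNJ = 15°.

Therefore, the measure of angle ∠HNJ = 15°.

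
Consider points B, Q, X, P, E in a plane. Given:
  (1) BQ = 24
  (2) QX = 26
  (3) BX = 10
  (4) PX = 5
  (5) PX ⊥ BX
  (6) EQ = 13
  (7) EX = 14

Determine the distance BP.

Step 1: By the law of cosines on triangle BXP: BP² = 10² + 5² − 2·10·5·cos(90°) = 125, so BP = 5·√5.

Therefore, the length of BP = 5·√5.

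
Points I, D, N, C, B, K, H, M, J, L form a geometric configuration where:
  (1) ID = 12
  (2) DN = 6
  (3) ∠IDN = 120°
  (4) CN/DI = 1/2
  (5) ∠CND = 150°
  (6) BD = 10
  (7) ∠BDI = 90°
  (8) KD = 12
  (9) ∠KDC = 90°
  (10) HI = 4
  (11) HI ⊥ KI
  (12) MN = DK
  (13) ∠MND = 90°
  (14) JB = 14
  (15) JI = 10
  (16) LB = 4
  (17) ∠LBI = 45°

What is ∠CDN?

From the given relations: CN = 1/2·DI = 1/2·12 = 6.
Step 1: By the law of cosines on triangle DNC: DC² = 6² + 6² − 2·6·6·cos(150°) = 134.35, so DC ≈ 11.59.
Step 2: By the inverse law of cosines on triangle CDN: cos(∠CDN) = (11.59² + 6² − 6²) / (2·11.59·6) = 134.35/139.09 = 0.9659, so ∠CDN = 15°.

Therefore, the measure of angle ∠CDN = 15°.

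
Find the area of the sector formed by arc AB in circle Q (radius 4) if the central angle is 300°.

The full circle has area πr² = π(4)² = 16*pi.
The sector covers 300° out of 360°, a fraction of 5/6.
Sector area = 16*pi × 5/6 = 40*pi/3.

40*pi/3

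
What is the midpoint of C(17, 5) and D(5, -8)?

The midpoint is the point halfway along the segment.
Move half the horizontal distance: 17 + (5 - 17)/2 = 17 + -12/2 = 11
Move half the vertical distance: 5 + (-8 - 5)/2 = 5 + -13/2 = -3/2
Midpoint = (11, -3/2)

(11, -3/2)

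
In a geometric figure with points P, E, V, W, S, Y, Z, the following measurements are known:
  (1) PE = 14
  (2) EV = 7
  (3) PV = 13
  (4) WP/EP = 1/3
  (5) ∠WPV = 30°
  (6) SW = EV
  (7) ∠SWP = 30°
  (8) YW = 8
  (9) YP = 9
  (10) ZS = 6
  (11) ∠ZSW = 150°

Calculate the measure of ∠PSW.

From the given relations: SW = EV = 7; WP = 1/3·EP = 1/3·14 ≈ 4.67.
Step 1: By the law of cosines on triangle SWP: SP² = 7² + 4.67² − 2·7·4.67·cos(30°) = 14.2, so SP ≈ 3.77.
Step 2: By the inverse law of cosines on triangle PSW: cos(∠PSW) = (3.77² + 7² − 4.67²) / (2·3.77·7) = 41.42/52.75 = 0.7852, so ∠PSW = 38.26°.

Therefore, the measure of angle ∠PSW = 38.26°.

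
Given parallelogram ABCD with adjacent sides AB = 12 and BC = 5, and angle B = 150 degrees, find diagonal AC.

Law of cosines: d^2 = 12^2 + 5^2 - 2(12)(5)cos(150°) = 60*sqrt(3) + 169, so d = sqrt(60*sqrt(3) + 169).

sqrt(60*sqrt(3) + 169)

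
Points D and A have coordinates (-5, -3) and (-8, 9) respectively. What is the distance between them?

d = sqrt((-3)^2 + (12)^2) = sqrt(153) = 3*sqrt(17)

3*sqrt(17)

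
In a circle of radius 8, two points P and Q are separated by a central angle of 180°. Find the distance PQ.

Chord = 2(8) sin(90°) = 16

16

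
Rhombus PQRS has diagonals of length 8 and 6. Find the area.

The diagonals of a rhombus divide it into four right triangles.
Each triangle has legs 8/ 2 = 4 and 6/2 = 3, so each has area (1/2)*4*3 = 6.
Four such triangles give total area = (d1 * d2) / 2 = 24.

24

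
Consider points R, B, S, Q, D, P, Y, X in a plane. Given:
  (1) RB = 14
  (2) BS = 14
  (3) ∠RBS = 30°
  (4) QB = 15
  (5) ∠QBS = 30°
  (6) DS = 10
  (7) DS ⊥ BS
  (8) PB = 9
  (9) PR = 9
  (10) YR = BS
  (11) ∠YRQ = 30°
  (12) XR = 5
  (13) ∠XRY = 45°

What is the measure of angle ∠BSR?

Step 1: By the law of cosines on triangle SBR: SR² = 14² + 14² − 2·14·14·cos(30°) = 52.52, so SR ≈ 7.25.
Step 2: By the inverse law of cosines on triangle BSR: cos(∠BSR) = (14² + 7.25² − 14²) / (2·14·7.25) = 52.52/202.91 = 0.2588, so ∠BSR = 75°.

Therefore, the measure of angle ∠BSR = 75°.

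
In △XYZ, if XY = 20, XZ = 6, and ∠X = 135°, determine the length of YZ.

Law of cosines: YZ^2 = 20^2 + 6^2 - 2(20)(6)cos(135°) = 120*sqrt(2) + 436, so YZ = 2*sqrt(30*sqrt(2) + 109).

2*sqrt(30*sqrt(2) + 109)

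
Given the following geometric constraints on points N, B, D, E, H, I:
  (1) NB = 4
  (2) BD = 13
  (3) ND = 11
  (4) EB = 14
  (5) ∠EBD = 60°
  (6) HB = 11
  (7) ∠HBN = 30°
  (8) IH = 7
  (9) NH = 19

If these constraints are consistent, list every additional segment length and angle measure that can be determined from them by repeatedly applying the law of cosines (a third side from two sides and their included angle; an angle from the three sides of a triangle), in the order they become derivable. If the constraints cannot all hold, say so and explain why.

These constraints are not satisfiable: by the triangle inequality in triangle BNH, (1) NB = 4 and (6) HB = 11 force NH ≤ 4 + 11 = 15, but (9) says NH = 19. No planar figure meets all of them, so nothing further can be derived.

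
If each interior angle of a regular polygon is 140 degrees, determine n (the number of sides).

Exterior angle = 180 - 140 = 40. n = 360 / 40 = 9.

9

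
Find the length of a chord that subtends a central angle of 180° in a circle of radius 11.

Chord = 2(11) sin(90°) = 22

22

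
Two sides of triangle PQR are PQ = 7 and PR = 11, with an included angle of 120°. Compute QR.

By the law of cosines: QR^2 = PQ^2 + PR^2 - 2*PQ*PR*cos(P)
QR^2 = 7^2 + 11^2 - 2*7*11*cos(120°)
QR^2 = 49 + 121 - 154*(-1/2)
QR^2 = 247
QR = sqrt(247)

sqrt(247)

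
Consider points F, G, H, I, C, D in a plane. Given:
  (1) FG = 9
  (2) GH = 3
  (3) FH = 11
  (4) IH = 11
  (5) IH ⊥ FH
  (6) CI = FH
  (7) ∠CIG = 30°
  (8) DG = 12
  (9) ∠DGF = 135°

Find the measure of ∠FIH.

Step 1: By the law of cosines on triangle IHF: IF² = 11² + 11² − 2·11·11·cos(90°) = 242, so IF = 11·√2.
Step 2: By the inverse law of cosines on triangle FIH: cos(∠FIH) = ((11·√2)² + 11² − 11²) / (2·11·√2·11) = 242/342.24 = 0.7071, so ∠FIH = 45°.

Therefore, the measure of angle ∠FIH = 45°.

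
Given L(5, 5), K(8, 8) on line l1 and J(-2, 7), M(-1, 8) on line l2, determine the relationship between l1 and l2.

Slope of line 1: m1 = (8 - 5)/(8 - 5) = 3/3 = 1
Slope of line 2: m2 = (8 - 7)/(-1 - -2) = 1/1 = 1
Since m1 = m2 = 1, the lines are parallel.

Parallel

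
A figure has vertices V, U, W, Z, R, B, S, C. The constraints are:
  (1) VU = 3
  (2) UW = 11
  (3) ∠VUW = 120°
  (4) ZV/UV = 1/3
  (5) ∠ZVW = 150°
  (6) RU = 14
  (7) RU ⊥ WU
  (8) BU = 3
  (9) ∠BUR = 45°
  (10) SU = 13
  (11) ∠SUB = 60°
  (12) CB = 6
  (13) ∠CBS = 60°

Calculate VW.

Step 1: By the law of cosines on triangle VUW: VW² = 3² + 11² − 2·3·11·cos(120°) = 163, so VW = √163.

Therefore, the length of VW = √163.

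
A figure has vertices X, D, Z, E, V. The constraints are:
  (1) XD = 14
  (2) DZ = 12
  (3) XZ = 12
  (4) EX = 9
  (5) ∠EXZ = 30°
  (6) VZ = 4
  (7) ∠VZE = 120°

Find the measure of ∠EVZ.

Step 1: By the law of cosines on triangle ZXE: ZE² = 12² + 9² − 2·12·9·cos(30°) = 37.94, so ZE ≈ 6.16.
Step 2: By the law of cosines on triangle VZE: VE² = 4² + 6.16² − 2·4·6.16·cos(120°) = 78.58, so VE ≈ 8.86.
Step 3: By the inverse law of cosines on triangle EVZ: cos(∠EVZ) = (8.86² + 4² − 6.16²) / (2·8.86·4) = 56.64/70.91 = 0.7987, so ∠EVZ = 37°.

Therefore, the measure of angle ∠EVZ = 37°.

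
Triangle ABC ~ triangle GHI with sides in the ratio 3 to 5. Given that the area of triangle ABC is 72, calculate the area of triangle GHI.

Area ratio = (3/5)^2 = 9/25. Area of GHI = 72 * 25/9 = 200.

200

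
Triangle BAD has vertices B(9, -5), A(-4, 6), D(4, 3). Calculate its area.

Shoelace: Area = (1/2)|9(6-3) + -4(3--5) + 4(-5-6)| = (1/2)(49) = 49/2

49/2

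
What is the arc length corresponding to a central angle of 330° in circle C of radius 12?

The full circumference is 2πr = 2π(12) = 24*pi.
The arc spans 330° out of 360°, which is a fraction of 11/12.
Arc length = 24*pi × 11/12 = 22*pi.

22*pi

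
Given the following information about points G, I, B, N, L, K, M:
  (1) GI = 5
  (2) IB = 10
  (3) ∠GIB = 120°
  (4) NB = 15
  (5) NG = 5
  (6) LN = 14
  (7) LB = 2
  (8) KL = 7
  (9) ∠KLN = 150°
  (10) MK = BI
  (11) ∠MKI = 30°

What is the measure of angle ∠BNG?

Step 1: By the law of cosines on triangle BIG: BG² = 10² + 5² − 2·10·5·cos(120°) = 175, so BG = 5·√7.
Step 2: By the inverse law of cosines on triangle BNG: cos(∠BNG) = (15² + 5² − (5·√7)²) / (2·15·5) = 75/150 = 0.5, so ∠BNG = 60°.

Therefore, the measure of angle ∠BNG = 60°.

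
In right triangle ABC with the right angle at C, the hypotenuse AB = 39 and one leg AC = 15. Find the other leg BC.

Rearranging the Pythagorean theorem to solve for the unknown leg:
leg^2 = hypotenuse^2 - known_leg^2 = 1521 - 225 = 1296
leg = sqrt(1296) = 36.

36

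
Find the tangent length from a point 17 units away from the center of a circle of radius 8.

tangent = √(d² - r²) = √(17² - 8²) = √(289 - 64) = √225 = 15

15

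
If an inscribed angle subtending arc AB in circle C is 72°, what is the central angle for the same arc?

Central angle = 2 × 72° = 144° (inscribed angle theorem).

144°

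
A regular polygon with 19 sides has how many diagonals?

Each of the 19 vertices connects to 16 non-adjacent vertices via diagonals.
Total connections = 19 × 16 = 304, but each diagonal is counted twice.
Number of diagonals = 304 / 2 = 152.

152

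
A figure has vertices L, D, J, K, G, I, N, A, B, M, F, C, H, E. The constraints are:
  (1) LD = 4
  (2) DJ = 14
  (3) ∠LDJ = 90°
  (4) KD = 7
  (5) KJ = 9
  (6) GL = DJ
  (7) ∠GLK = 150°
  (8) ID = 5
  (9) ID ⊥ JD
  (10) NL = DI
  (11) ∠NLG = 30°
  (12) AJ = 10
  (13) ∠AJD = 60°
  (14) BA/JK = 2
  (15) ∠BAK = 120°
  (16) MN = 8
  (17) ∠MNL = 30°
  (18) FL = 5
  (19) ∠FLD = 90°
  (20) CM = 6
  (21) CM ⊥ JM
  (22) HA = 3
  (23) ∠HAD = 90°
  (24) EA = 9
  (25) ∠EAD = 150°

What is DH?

Step 1: By the law of cosines on triangle DJA: DA² = 14² + 10² − 2·14·10·cos(60°) = 156, so DA = 2·√39.
Step 2: By the law of cosines on triangle DAH: DH² = (2·√39)² + 3² − 2·2·√39·3·cos(90°) = 165, so DH = √165.

Therefore, the length of DH = √165.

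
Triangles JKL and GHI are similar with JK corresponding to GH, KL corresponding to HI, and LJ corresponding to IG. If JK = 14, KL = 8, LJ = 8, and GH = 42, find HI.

k = 42/14 = 3. HI = 3 * 8 = 24.

24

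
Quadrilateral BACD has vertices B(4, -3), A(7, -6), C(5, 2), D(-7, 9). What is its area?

The Shoelace formula works by pairing each vertex with the next (cycling back to the first).
For each pair, compute x_i*y_(i+1) - x_(i+1)*y_i:
  (4*-6 - 7*-3) = -3
  (7*2 - 5*-6) = 44
  (5*9 - -7*2) = 59
  (-7*-3 - 4*9) = -15
Taking half the absolute value of the total: Area = (1/2)(85) = 85/2.

85/2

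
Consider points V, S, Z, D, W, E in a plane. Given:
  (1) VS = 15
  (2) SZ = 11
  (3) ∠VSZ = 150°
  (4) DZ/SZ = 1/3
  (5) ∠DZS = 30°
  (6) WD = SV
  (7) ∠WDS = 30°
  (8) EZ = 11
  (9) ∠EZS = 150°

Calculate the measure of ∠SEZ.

Step 1: By the law of cosines on triangle EZS: ES² = 11² + 11² − 2·11·11·cos(150°) = 451.58, so ES ≈ 21.25.
Step 2: By the inverse law of cosines on triangle SEZ: cos(∠SEZ) = (21.25² + 11² − 11²) / (2·21.25·11) = 451.58/467.51 = 0.9659, so ∠SEZ = 15°.

Therefore, the measure of angle ∠SEZ = 15°.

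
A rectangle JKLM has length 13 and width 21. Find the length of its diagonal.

A rectangle's diagonal splits it into two right triangles, with the diagonal as the hypotenuse.
By the Pythagorean theorem, d^2 = 13^2 + 21^2 = 610.
Therefore d = sqrt(610).

sqrt(610)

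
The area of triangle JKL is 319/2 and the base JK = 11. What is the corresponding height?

height = 2 * 319/2 / 11 = 29

29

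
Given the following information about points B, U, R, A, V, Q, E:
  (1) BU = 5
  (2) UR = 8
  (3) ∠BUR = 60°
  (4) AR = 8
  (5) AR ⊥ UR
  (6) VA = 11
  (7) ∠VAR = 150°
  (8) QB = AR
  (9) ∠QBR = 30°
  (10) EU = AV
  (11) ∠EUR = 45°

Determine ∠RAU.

Step 1: By the law of cosines on triangle ARU: AU² = 8² + 8² − 2·8·8·cos(90°) = 128, so AU = 8·√2.
Step 2: By the inverse law of cosines on triangle RAU: cos(∠RAU) = (8² + (8·√2)² − 8²) / (2·8·8·√2) = 128/181.02 = 0.7071, so ∠RAU = 45°.

Therefore, the measure of angle ∠RAU = 45°.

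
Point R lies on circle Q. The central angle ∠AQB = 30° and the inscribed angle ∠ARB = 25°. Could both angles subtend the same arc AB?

By the inscribed angle theorem, the inscribed angle for a central angle of 30° should be 30° / 2 = 15°.
The given inscribed angle is 25°, which does not equal 15°.
Therefore, no, they do not correspond to the same arc.

No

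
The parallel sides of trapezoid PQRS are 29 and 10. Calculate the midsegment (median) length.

midsegment = (29 + 10) / 2 = 39 / 2 = 39/2

39/2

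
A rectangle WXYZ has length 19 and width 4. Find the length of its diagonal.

Using the Pythagorean theorem:
d² = 19² + 4² = 361 + 16 = 377
d = sqrt(377)

sqrt(377)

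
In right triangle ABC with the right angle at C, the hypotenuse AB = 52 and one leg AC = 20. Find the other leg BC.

By the Pythagorean theorem: BC^2 = AB^2 - AC^2
BC^2 = 52^2 - 20^2 = 2704 - 400 = 2304
BC = sqrt(2304) = 48

48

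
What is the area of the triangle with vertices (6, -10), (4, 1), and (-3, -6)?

The Shoelace formula computes the area from vertex coordinates by summing cross products.
For vertices (6,-10), (4,1), (-3,-6):
Signed sum = 6*1 - 4*-10 + 4*-6 - -3*1 + -3*-10 - 6*-6
= 46 + -21 + 66 = 91
Area = (1/2)|91| = 91/2.

91/2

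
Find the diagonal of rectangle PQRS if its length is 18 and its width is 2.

Using the Pythagorean theorem:
d² = 18² + 2² = 324 + 4 = 328
d = sqrt(328) = 2*sqrt(82)

2*sqrt(82)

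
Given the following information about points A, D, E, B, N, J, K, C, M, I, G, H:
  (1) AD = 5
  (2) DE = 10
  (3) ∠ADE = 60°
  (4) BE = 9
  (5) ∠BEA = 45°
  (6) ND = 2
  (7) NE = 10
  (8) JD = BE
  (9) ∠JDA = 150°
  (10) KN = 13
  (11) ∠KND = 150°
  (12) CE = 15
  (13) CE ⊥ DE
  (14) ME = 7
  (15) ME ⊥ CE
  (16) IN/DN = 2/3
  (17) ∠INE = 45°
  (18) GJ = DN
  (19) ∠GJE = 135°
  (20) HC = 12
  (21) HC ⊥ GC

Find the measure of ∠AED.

Step 1: By the law of cosines on triangle EDA: EA² = 10² + 5² − 2·10·5·cos(60°) = 75, so EA = 5·√3.
Step 2: By the inverse law of cosines on triangle AED: cos(∠AED) = ((5·√3)² + 10² − 5²) / (2·5·√3·10) = 150/173.21 = 0.866, so ∠AED = 30°.

Therefore, the measure of angle ∠AED = 30°.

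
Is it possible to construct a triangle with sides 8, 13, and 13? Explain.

Check all three triangle inequalities:
8 + 13 = 21 > 13 ✓
8 + 13 = 21 > 13 ✓
13 + 13 = 26 > 8 ✓
All conditions hold, so these sides form a valid triangle.

Yes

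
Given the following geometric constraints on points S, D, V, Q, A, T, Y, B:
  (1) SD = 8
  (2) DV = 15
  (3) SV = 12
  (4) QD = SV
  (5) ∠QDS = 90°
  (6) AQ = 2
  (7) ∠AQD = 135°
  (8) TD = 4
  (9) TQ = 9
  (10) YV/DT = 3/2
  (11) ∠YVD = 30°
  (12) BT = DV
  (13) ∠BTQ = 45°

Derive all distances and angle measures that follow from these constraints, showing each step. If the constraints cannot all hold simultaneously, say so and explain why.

The constraints are consistent.

From the given relations:
  QD = SV = 12
  YV = 3/2·DT = 3/2·4 = 6
  BT = DV = 15

Step 1: From SD = 8, DQ = 12, and ∠SDQ = 90°, by the law of cosines:
  SQ² = SD² + DQ² - 2·SD·DQ·cos(90°) = 64 + 144 - 0 = 208
  SQ = 4·√13

Step 2: From DQ = 12, QA = 2, and ∠DQA = 135°, by the law of cosines:
  DA² = DQ² + QA² - 2·DQ·QA·cos(135°) = 144 + 4 + 33.94 = 181.9
  DA ≈ 13.49

Step 3: From DV = 15, VY = 6, and ∠DVY = 30°, by the law of cosines:
  DY² = DV² + VY² - 2·DV·VY·cos(30°) = 225 + 36 - 155.9 = 105.1
  DY ≈ 10.25

Step 4: From QT = 9, TB = 15, and ∠QTB = 45°, by the law of cosines:
  QB² = QT² + TB² - 2·QT·TB·cos(45°) = 81 + 225 - 190.9 = 115.1
  QB ≈ 10.73

Step 5: From SD = 8, SV = 12, DV = 15, by the inverse law of cosines:
  cos(∠DSV) = (SD² + SV² - DV²) / (2·SD·SV)
  ∠DSV = 95.08°

Step 6: From DQ = 12, DT = 4, QT = 9, by the inverse law of cosines:
  cos(∠QDT) = (DQ² + DT² - QT²) / (2·DQ·DT)
  ∠QDT = 34.62°

Step 7: From DS = 8, DV = 15, SV = 12, by the inverse law of cosines:
  cos(∠SDV) = (DS² + DV² - SV²) / (2·DS·DV)
  ∠SDV = 52.83°

Step 8: From VD = 15, VS = 12, DS = 8, by the inverse law of cosines:
  cos(∠DVS) = (VD² + VS² - DS²) / (2·VD·VS)
  ∠DVS = 32.09°

Step 9: From QD = 12, QT = 9, DT = 4, by the inverse law of cosines:
  cos(∠DQT) = (QD² + QT² - DT²) / (2·QD·QT)
  ∠DQT = 14.63°

Step 10: From TD = 4, TQ = 9, DQ = 12, by the inverse law of cosines:
  cos(∠DTQ) = (TD² + TQ² - DQ²) / (2·TD·TQ)
  ∠DTQ = 130.75°

Step 11: From SD = 8, SQ = 4·√13, DQ = 12, by the inverse law of cosines:
  cos(∠DSQ) = (SD² + SQ² - DQ²) / (2·SD·SQ)
  ∠DSQ = 56.31°

Step 12: From DA = 13.49, DQ = 12, AQ = 2, by the inverse law of cosines:
  cos(∠ADQ) = (DA² + DQ² - AQ²) / (2·DA·DQ)
  ∠ADQ = 6.02°

Step 13: From DV = 15, DY = 10.25, VY = 6, by the inverse law of cosines:
  cos(∠VDY) = (DV² + DY² - VY²) / (2·DV·DY)
  ∠VDY = 17.01°

Step 14: From QB = 10.73, QT = 9, BT = 15, by the inverse law of cosines:
  cos(∠BQT) = (QB² + QT² - BT²) / (2·QB·QT)
  ∠BQT = 98.61°

Step 15: From QD = 12, QS = 4·√13, DS = 8, by the inverse law of cosines:
  cos(∠DQS) = (QD² + QS² - DS²) / (2·QD·QS)
  ∠DQS = 33.69°

Step 16: From AD = 13.49, AQ = 2, DQ = 12, by the inverse law of cosines:
  cos(∠DAQ) = (AD² + AQ² - DQ²) / (2·AD·AQ)
  ∠DAQ = 38.98°

Step 17: From YD = 10.25, YV = 6, DV = 15, by the inverse law of cosines:
  cos(∠DYV) = (YD² + YV² - DV²) / (2·YD·YV)
  ∠DYV = 132.99°

Step 18: From BQ = 10.73, BT = 15, QT = 9, by the inverse law of cosines:
  cos(∠QBT) = (BQ² + BT² - QT²) / (2·BQ·BT)
  ∠QBT = 36.39°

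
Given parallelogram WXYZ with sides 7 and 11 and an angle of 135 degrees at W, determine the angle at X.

Consecutive angles are supplementary: angle X = 180 - 135 = 45 degrees.

45 degrees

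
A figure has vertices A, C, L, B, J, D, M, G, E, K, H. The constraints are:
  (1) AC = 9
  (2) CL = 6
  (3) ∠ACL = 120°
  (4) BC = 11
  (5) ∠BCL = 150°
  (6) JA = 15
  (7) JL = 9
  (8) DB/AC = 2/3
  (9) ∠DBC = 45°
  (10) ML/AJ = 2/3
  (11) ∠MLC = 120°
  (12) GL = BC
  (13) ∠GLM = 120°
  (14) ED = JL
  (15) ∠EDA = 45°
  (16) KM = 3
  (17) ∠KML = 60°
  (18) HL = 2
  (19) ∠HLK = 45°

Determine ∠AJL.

Step 1: By the law of cosines on triangle ACL: AL² = 9² + 6² − 2·9·6·cos(120°) = 171, so AL = 3·√19.
Step 2: By the inverse law of cosines on triangle AJL: cos(∠AJL) = (15² + 9² − (3·√19)²) / (2·15·9) = 135/270 = 0.5, so ∠AJL = 60°.

Therefore, the measure of angle ∠AJL = 60°.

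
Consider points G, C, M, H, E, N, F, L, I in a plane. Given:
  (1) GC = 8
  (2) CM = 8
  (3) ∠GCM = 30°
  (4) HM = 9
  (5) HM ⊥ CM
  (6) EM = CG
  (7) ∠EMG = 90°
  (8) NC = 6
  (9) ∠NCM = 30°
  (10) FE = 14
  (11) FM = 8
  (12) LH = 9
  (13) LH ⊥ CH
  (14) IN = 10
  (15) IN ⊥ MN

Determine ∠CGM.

Step 1: By the law of cosines on triangle GCM: GM² = 8² + 8² − 2·8·8·cos(30°) = 17.15, so GM ≈ 4.14.
Step 2: By the inverse law of cosines on triangle CGM: cos(∠CGM) = (8² + 4.14² − 8²) / (2·8·4.14) = 17.15/66.26 = 0.2588, so ∠CGM = 75°.

Therefore, the measure of angle ∠CGM = 75°.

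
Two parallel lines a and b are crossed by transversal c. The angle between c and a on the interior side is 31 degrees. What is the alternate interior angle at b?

Alternate interior angles are equal: 31 degrees.

31 degrees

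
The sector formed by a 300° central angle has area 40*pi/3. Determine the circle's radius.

The sector covers 300°/360° = 5/6 of the full circle.
Full circle area = 40*pi/3 / 5/6 = 16*pi.
Since full area = πr², we get r² = 16*pi/π = 16, so r = 4.

4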